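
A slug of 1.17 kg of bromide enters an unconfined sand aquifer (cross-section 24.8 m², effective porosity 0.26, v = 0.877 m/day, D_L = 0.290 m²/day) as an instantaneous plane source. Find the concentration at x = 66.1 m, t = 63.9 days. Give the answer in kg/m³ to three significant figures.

0.00304 kg/m³

For an instantaneous plane source, C(x,t) = M/(n_e·A·√(4πDt)) · exp(−(x−vt)²/(4Dt)), with n_e·A the pore (flow) area.
Plume center vt = 0.877 × 63.9 = 56.0403 m, so the well at 66.1 m is 10.0597 m downgradient of the peak.
√(4πDt) = 15.26 m, giving peak height M/(n_e·A·√(4πDt)) = 1.17/(0.26 × 24.8 × 15.26) = 0.01189 kg/m³.
(x−vt)²/(4Dt) = (10.0597)²/(4 × 0.290 × 63.9) = 1.365; exp(−1.365) = 0.2554.
C = 0.01189 × 0.2554 = 0.00304 kg/m³.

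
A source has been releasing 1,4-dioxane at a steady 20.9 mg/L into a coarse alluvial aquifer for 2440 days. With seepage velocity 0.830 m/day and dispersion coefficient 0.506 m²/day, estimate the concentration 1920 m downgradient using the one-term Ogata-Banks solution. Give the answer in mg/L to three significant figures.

For a continuous step input, C/C₀ ≈ ½·erfc((x−vt)/(2√(Dt))).
vt = 0.830 × 2440 = 2025.2 m and 2√(Dt) = 2√(0.506 × 2440) = 70.27 m.
Argument (x−vt)/(2√(Dt)) = (1920 − 2025.2)/70.27 = -1.497; ½·erfc(-1.497) = 0.9829.
C = 20.9 × 0.9829 = 20.5 mg/L.

20.5 mg/L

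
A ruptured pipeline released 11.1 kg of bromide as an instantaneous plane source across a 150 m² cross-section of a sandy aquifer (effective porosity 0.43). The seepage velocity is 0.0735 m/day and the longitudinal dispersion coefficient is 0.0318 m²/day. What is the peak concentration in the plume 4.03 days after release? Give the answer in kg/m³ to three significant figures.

0.136 kg/m³

The peak of an instantaneous 1D plume sits at x = vt; there the Gaussian factor is 1 and C_max = M/(n_e·A·√(4πDt)), where n_e·A is the pore area the mass is dissolved in.
√(4πDt) = √(4π × 0.0318 × 4.03) = 1.269 m, so C_max = 11.1/(0.43 × 150 × 1.269) = 0.136 kg/m³.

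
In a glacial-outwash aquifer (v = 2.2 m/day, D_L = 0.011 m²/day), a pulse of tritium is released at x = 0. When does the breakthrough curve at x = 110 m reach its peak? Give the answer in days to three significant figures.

For the 1D instantaneous-source solution, setting ∂C/∂t = 0 at fixed x gives v²t² + 2Dt − x² = 0, so t = (√(D² + v²x²) − D)/v².
√(D² + v²x²) = √(0.011² + 2.2² × 110²) = 242.0; v² = 4.84.
t = (242.0 − 0.011)/4.84 = 50.0 days (vs. the pure-advection estimate x/v = 50.0 d).

50.0 days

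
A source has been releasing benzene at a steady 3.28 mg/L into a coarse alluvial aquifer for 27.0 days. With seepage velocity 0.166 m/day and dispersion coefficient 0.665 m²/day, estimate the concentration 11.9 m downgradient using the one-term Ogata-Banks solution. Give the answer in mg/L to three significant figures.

0.354 mg/L

For a continuous step input, C/C₀ ≈ ½·erfc((x−vt)/(2√(Dt))).
vt = 0.166 × 27.0 = 4.482 m and 2√(Dt) = 2√(0.665 × 27.0) = 8.475 m.
Argument (x−vt)/(2√(Dt)) = (11.9 − 4.482)/8.475 = 0.8753; ½·erfc(0.8753) = 0.1079.
C = 3.28 × 0.1079 = 0.354 mg/L.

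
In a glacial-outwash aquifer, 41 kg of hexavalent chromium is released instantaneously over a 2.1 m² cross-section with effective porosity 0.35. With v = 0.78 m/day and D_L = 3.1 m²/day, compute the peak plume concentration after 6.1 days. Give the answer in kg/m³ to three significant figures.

The peak of an instantaneous 1D plume sits at x = vt; there the Gaussian factor is 1 and C_max = M/(n_e·A·√(4πDt)), where n_e·A is the pore area the mass is dissolved in.
√(4πDt) = √(4π × 3.1 × 6.1) = 15.42 m, so C_max = 41/(0.35 × 2.1 × 15.42) = 3.62 kg/m³.

3.62 kg/m³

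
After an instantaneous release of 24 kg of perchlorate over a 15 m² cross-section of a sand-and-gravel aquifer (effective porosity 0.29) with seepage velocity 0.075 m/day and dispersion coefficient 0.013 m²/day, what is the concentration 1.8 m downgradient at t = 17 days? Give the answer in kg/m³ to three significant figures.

2.42 kg/m³

For an instantaneous plane source, C(x,t) = M/(n_e·A·√(4πDt)) · exp(−(x−vt)²/(4Dt)), with n_e·A the pore (flow) area.
Plume center vt = 0.075 × 17 = 1.275 m, so the well at 1.8 m is 0.525 m downgradient of the peak.
√(4πDt) = 1.666 m, giving peak height M/(n_e·A·√(4πDt)) = 24/(0.29 × 15 × 1.666) = 3.312 kg/m³.
(x−vt)²/(4Dt) = (0.525)²/(4 × 0.013 × 17) = 0.3118; exp(−0.3118) = 0.7321.
C = 3.312 × 0.7321 = 2.42 kg/m³.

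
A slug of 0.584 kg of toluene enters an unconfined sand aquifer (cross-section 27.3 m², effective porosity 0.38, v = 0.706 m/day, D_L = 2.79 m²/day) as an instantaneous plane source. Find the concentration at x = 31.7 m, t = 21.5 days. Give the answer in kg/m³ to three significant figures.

0.000657 kg/m³

For an instantaneous plane source, C(x,t) = M/(n_e·A·√(4πDt)) · exp(−(x−vt)²/(4Dt)), with n_e·A the pore (flow) area.
Plume center vt = 0.706 × 21.5 = 15.179 m, so the well at 31.7 m is 16.521 m downgradient of the peak.
√(4πDt) = 27.46 m, giving peak height M/(n_e·A·√(4πDt)) = 0.584/(0.38 × 27.3 × 27.46) = 0.002050 kg/m³.
(x−vt)²/(4Dt) = (16.521)²/(4 × 2.79 × 21.5) = 1.138; exp(−1.138) = 0.3205.
C = 0.002050 × 0.3205 = 0.000657 kg/m³.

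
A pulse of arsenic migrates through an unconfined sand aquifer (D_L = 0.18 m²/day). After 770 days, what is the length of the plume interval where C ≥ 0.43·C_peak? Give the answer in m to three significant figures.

The plume is Gaussian with σ = √(2Dt) = √(2 × 0.18 × 770) = 16.65 m.
C/C_peak = exp(−Δx²/(2σ²)) = 0.43 ⇒ Δx = σ·√(−2 ln 0.43) = 16.65 × 1.299 = 21.63 m.
Width = 2Δx = 43.3 m.

43.3 m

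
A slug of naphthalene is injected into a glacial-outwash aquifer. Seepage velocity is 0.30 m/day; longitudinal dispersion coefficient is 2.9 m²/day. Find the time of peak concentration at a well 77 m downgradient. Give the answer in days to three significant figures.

For the 1D instantaneous-source solution, setting ∂C/∂t = 0 at fixed x gives v²t² + 2Dt − x² = 0, so t = (√(D² + v²x²) − D)/v².
√(D² + v²x²) = √(2.9² + 0.30² × 77²) = 23.28; v² = 0.09.
t = (23.28 − 2.9)/0.09 = 226 days (vs. the pure-advection estimate x/v = 257 d).

226 days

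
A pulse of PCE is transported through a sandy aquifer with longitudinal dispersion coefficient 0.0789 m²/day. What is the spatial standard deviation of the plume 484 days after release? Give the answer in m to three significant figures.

8.74 m

Dispersive spreading gives a Gaussian with σ² = 2Dt; advection only shifts the center.
σ = √(2 × 0.0789 × 484) = 8.74 m.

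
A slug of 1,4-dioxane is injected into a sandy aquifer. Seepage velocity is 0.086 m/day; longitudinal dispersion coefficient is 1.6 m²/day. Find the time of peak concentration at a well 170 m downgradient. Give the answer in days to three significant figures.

1770 days

For the 1D instantaneous-source solution, setting ∂C/∂t = 0 at fixed x gives v²t² + 2Dt − x² = 0, so t = (√(D² + v²x²) − D)/v².
√(D² + v²x²) = √(1.6² + 0.086² × 170²) = 14.71; v² = 0.007396.
t = (14.71 − 1.6)/0.007396 = 1770 days (vs. the pure-advection estimate x/v = 1980 d).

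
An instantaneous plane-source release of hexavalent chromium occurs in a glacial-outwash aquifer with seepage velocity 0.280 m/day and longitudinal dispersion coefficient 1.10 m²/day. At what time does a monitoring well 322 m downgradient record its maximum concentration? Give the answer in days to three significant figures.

For the 1D instantaneous-source solution, setting ∂C/∂t = 0 at fixed x gives v²t² + 2Dt − x² = 0, so t = (√(D² + v²x²) − D)/v².
√(D² + v²x²) = √(1.10² + 0.280² × 322²) = 90.17; v² = 0.0784.
t = (90.17 − 1.10)/0.0784 = 1140 days (vs. the pure-advection estimate x/v = 1150 d).

1140 days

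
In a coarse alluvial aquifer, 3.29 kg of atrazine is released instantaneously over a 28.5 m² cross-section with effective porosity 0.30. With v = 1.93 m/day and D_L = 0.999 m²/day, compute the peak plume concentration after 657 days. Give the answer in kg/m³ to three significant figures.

The peak of an instantaneous 1D plume sits at x = vt; there the Gaussian factor is 1 and C_max = M/(n_e·A·√(4πDt)), where n_e·A is the pore area the mass is dissolved in.
√(4πDt) = √(4π × 0.999 × 657) = 90.82 m, so C_max = 3.29/(0.30 × 28.5 × 90.82) = 0.00424 kg/m³.

0.00424 kg/m³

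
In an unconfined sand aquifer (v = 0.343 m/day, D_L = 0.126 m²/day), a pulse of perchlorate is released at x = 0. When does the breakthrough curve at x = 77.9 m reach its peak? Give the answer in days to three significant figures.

For the 1D instantaneous-source solution, setting ∂C/∂t = 0 at fixed x gives v²t² + 2Dt − x² = 0, so t = (√(D² + v²x²) − D)/v².
√(D² + v²x²) = √(0.126² + 0.343² × 77.9²) = 26.72; v² = 0.117649.
t = (26.72 − 0.126)/0.117649 = 226 days (vs. the pure-advection estimate x/v = 227 d).

226 days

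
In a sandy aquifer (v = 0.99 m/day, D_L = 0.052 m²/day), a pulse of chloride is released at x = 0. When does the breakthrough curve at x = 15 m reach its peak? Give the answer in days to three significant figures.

For the 1D instantaneous-source solution, setting ∂C/∂t = 0 at fixed x gives v²t² + 2Dt − x² = 0, so t = (√(D² + v²x²) − D)/v².
√(D² + v²x²) = √(0.052² + 0.99² × 15²) = 14.85; v² = 0.9801.
t = (14.85 − 0.052)/0.9801 = 15.1 days (vs. the pure-advection estimate x/v = 15.2 d).

15.1 days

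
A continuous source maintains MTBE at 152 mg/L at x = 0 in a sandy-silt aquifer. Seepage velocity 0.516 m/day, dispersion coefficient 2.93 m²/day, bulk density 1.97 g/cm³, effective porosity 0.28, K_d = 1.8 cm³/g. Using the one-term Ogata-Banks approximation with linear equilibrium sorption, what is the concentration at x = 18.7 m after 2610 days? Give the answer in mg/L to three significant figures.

151 mg/L

Retardation factor R = 1 + ρ_b·K_d/n = 1 + 1.97 × 1.8/0.28 = 13.66.
Sorption retards both mechanisms: v_R = v/R = 0.03777 m/day, D_R = D/R = 0.2145 m²/day.
v_R·t = 0.03777 × 2610 = 98.5797 m; 2√(D_R t) = 47.32 m; argument = (18.7 − 98.5797)/47.32 = -1.688.
C = C₀ × ½·erfc(-1.688) = 152 × 0.9915 = 151 mg/L.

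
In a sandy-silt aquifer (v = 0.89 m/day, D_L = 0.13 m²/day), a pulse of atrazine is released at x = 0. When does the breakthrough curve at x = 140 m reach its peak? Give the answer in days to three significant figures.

For the 1D instantaneous-source solution, setting ∂C/∂t = 0 at fixed x gives v²t² + 2Dt − x² = 0, so t = (√(D² + v²x²) − D)/v².
√(D² + v²x²) = √(0.13² + 0.89² × 140²) = 124.6; v² = 0.7921.
t = (124.6 − 0.13)/0.7921 = 157 days (vs. the pure-advection estimate x/v = 157 d).

157 days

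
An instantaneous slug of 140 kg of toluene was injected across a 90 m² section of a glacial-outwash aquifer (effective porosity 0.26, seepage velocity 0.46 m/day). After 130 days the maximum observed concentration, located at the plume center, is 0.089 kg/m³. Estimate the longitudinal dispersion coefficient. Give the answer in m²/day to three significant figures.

2.77 m²/day

At the plume center C_max = M/(n_e·A·√(4πDt)), so D = M²/(4πt·(n_e·A·C_max)²).
n_e·A·C_max = 0.26 × 90 × 0.089 = 2.083 kg/m.
D = 140²/(4π × 130 × 2.083²) = 2.77 m²/day.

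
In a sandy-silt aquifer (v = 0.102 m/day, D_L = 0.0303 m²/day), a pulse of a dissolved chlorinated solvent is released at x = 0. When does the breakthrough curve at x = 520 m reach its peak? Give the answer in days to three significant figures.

For the 1D instantaneous-source solution, setting ∂C/∂t = 0 at fixed x gives v²t² + 2Dt − x² = 0, so t = (√(D² + v²x²) − D)/v².
√(D² + v²x²) = √(0.0303² + 0.102² × 520²) = 53.04; v² = 0.010404.
t = (53.04 − 0.0303)/0.010404 = 5100 days (vs. the pure-advection estimate x/v = 5100 d).

5100 days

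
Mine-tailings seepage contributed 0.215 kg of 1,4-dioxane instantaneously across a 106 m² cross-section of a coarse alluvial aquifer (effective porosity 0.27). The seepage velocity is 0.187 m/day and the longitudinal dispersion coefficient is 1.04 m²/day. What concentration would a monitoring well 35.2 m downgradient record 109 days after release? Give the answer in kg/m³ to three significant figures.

0.000123 kg/m³

For an instantaneous plane source, C(x,t) = M/(n_e·A·√(4πDt)) · exp(−(x−vt)²/(4Dt)), with n_e·A the pore (flow) area.
Plume center vt = 0.187 × 109 = 20.383 m, so the well at 35.2 m is 14.817 m downgradient of the peak.
√(4πDt) = 37.74 m, giving peak height M/(n_e·A·√(4πDt)) = 0.215/(0.27 × 106 × 37.74) = 0.0001991 kg/m³.
(x−vt)²/(4Dt) = (14.817)²/(4 × 1.04 × 109) = 0.4842; exp(−0.4842) = 0.6162.
C = 0.0001991 × 0.6162 = 0.000123 kg/m³.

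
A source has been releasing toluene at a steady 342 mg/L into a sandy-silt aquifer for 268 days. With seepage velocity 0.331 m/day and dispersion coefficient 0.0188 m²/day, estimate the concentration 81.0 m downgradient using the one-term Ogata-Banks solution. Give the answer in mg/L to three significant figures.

339 mg/L

For a continuous step input, C/C₀ ≈ ½·erfc((x−vt)/(2√(Dt))).
vt = 0.331 × 268 = 88.708 m and 2√(Dt) = 2√(0.0188 × 268) = 4.489 m.
Argument (x−vt)/(2√(Dt)) = (81.0 − 88.708)/4.489 = -1.717; ½·erfc(-1.717) = 0.9924.
C = 342 × 0.9924 = 339 mg/L.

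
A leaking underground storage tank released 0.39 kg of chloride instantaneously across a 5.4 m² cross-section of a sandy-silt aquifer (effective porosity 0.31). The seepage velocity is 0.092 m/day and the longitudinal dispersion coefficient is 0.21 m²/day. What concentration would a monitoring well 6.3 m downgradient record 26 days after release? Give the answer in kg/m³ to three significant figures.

For an instantaneous plane source, C(x,t) = M/(n_e·A·√(4πDt)) · exp(−(x−vt)²/(4Dt)), with n_e·A the pore (flow) area.
Plume center vt = 0.092 × 26 = 2.392 m, so the well at 6.3 m is 3.908 m downgradient of the peak.
√(4πDt) = 8.283 m, giving peak height M/(n_e·A·√(4πDt)) = 0.39/(0.31 × 5.4 × 8.283) = 0.02813 kg/m³.
(x−vt)²/(4Dt) = (3.908)²/(4 × 0.21 × 26) = 0.6993; exp(−0.6993) = 0.4969.
C = 0.02813 × 0.4969 = 0.0140 kg/m³.

0.0140 kg/m³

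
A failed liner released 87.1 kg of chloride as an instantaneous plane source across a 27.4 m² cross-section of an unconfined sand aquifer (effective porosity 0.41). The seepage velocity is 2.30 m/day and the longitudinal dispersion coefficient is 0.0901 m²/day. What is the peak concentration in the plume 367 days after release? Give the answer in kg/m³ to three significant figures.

0.380 kg/m³

The peak of an instantaneous 1D plume sits at x = vt; there the Gaussian factor is 1 and C_max = M/(n_e·A·√(4πDt)), where n_e·A is the pore area the mass is dissolved in.
√(4πDt) = √(4π × 0.0901 × 367) = 20.38 m, so C_max = 87.1/(0.41 × 27.4 × 20.38) = 0.380 kg/m³.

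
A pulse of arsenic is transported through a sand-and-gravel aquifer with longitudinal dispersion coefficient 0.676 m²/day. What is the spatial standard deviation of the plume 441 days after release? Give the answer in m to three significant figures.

24.4 m

Dispersive spreading gives a Gaussian with σ² = 2Dt; advection only shifts the center.
σ = √(2 × 0.676 × 441) = 24.4 m.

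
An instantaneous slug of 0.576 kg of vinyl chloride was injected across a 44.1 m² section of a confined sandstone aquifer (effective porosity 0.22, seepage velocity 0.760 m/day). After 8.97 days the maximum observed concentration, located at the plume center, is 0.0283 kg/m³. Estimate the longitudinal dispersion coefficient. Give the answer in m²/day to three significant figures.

0.0390 m²/day

At the plume center C_max = M/(n_e·A·√(4πDt)), so D = M²/(4πt·(n_e·A·C_max)²).
n_e·A·C_max = 0.22 × 44.1 × 0.0283 = 0.2746 kg/m.
D = 0.576²/(4π × 8.97 × 0.2746²) = 0.0390 m²/day.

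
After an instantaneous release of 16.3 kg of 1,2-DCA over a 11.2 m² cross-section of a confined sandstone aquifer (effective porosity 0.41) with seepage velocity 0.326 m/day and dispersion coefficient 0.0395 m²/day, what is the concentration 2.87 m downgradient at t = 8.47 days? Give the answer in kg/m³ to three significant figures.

1.72 kg/m³

For an instantaneous plane source, C(x,t) = M/(n_e·A·√(4πDt)) · exp(−(x−vt)²/(4Dt)), with n_e·A the pore (flow) area.
Plume center vt = 0.326 × 8.47 = 2.76122 m, so the well at 2.87 m is 0.10878 m downgradient of the peak.
√(4πDt) = 2.050 m, giving peak height M/(n_e·A·√(4πDt)) = 16.3/(0.41 × 11.2 × 2.050) = 1.732 kg/m³.
(x−vt)²/(4Dt) = (0.10878)²/(4 × 0.0395 × 8.47) = 0.008842; exp(−0.008842) = 0.9912.
C = 1.732 × 0.9912 = 1.72 kg/m³.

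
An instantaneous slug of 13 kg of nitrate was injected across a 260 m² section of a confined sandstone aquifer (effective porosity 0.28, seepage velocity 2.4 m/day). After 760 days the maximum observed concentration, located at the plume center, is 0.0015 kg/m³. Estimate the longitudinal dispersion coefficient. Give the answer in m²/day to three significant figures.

At the plume center C_max = M/(n_e·A·√(4πDt)), so D = M²/(4πt·(n_e·A·C_max)²).
n_e·A·C_max = 0.28 × 260 × 0.0015 = 0.1092 kg/m.
D = 13²/(4π × 760 × 0.1092²) = 1.48 m²/day.

1.48 m²/day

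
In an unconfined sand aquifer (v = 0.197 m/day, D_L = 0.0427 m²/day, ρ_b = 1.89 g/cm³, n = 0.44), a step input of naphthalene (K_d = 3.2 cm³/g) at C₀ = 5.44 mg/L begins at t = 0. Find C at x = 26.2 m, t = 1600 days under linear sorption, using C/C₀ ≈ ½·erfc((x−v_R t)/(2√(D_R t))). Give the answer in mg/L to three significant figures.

Retardation factor R = 1 + ρ_b·K_d/n = 1 + 1.89 × 3.2/0.44 = 14.75.
Sorption retards both mechanisms: v_R = v/R = 0.01336 m/day, D_R = D/R = 0.002895 m²/day.
v_R·t = 0.01336 × 1600 = 21.376 m; 2√(D_R t) = 4.304 m; argument = (26.2 − 21.376)/4.304 = 1.121.
C = C₀ × ½·erfc(1.121) = 5.44 × 0.05645 = 0.307 mg/L.

0.307 mg/L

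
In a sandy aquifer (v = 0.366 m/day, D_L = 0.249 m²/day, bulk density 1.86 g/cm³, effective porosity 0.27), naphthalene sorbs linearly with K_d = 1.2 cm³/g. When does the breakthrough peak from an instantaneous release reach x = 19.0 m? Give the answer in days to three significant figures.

464 days

Retardation factor R = 1 + ρ_b·K_d/n = 1 + 1.86 × 1.2/0.27 = 9.267.
Sorption retards both mechanisms: v_R = v/R = 0.03949 m/day, D_R = D/R = 0.02687 m²/day.
Peak time from v_R²t² + 2D_R t − x² = 0: t = (√(D_R² + v_R²x²) − D_R)/v_R².
√(D_R² + v_R²x²) = √(0.02687² + 0.03949² × 19.0²) = 0.7508; v_R² = 0.001559.
t = (0.7508 − 0.02687)/0.001559 = 464 days.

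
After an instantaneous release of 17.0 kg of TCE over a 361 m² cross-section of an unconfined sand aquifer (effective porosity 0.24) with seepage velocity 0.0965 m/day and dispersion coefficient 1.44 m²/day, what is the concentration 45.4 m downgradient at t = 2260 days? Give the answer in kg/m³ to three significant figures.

For an instantaneous plane source, C(x,t) = M/(n_e·A·√(4πDt)) · exp(−(x−vt)²/(4Dt)), with n_e·A the pore (flow) area.
Plume center vt = 0.0965 × 2260 = 218.09 m, so the well at 45.4 m is 172.69 m upgradient of the peak.
√(4πDt) = 202.2 m, giving peak height M/(n_e·A·√(4πDt)) = 17.0/(0.24 × 361 × 202.2) = 0.0009704 kg/m³.
(x−vt)²/(4Dt) = (-172.69)²/(4 × 1.44 × 2260) = 2.291; exp(−2.291) = 0.1012.
C = 0.0009704 × 0.1012 = 9.82e-05 kg/m³.

9.82e-05 kg/m³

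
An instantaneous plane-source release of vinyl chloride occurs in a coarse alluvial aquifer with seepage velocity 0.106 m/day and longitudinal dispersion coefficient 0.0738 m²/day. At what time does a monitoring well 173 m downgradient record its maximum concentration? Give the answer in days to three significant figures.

For the 1D instantaneous-source solution, setting ∂C/∂t = 0 at fixed x gives v²t² + 2Dt − x² = 0, so t = (√(D² + v²x²) − D)/v².
√(D² + v²x²) = √(0.0738² + 0.106² × 173²) = 18.34; v² = 0.011236.
t = (18.34 − 0.0738)/0.011236 = 1630 days (vs. the pure-advection estimate x/v = 1630 d).

1630 days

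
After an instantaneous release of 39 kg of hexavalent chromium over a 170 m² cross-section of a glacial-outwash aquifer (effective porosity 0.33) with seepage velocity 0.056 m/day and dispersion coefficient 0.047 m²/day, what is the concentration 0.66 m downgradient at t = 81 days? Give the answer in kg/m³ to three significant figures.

0.0375 kg/m³

For an instantaneous plane source, C(x,t) = M/(n_e·A·√(4πDt)) · exp(−(x−vt)²/(4Dt)), with n_e·A the pore (flow) area.
Plume center vt = 0.056 × 81 = 4.536 m, so the well at 0.66 m is 3.876 m upgradient of the peak.
√(4πDt) = 6.917 m, giving peak height M/(n_e·A·√(4πDt)) = 39/(0.33 × 170 × 6.917) = 0.1005 kg/m³.
(x−vt)²/(4Dt) = (-3.876)²/(4 × 0.047 × 81) = 0.9866; exp(−0.9866) = 0.3728.
C = 0.1005 × 0.3728 = 0.0375 kg/m³.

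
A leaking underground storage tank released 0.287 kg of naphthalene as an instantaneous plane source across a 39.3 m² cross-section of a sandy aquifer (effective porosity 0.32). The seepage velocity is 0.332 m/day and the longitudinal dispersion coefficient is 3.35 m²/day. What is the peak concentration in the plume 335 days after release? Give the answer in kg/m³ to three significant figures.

The peak of an instantaneous 1D plume sits at x = vt; there the Gaussian factor is 1 and C_max = M/(n_e·A·√(4πDt)), where n_e·A is the pore area the mass is dissolved in.
√(4πDt) = √(4π × 3.35 × 335) = 118.8 m, so C_max = 0.287/(0.32 × 39.3 × 118.8) = 0.000192 kg/m³.

0.000192 kg/m³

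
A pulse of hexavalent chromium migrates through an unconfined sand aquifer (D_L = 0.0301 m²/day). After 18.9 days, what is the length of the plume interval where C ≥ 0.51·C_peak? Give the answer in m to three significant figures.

2.48 m

The plume is Gaussian with σ = √(2Dt) = √(2 × 0.0301 × 18.9) = 1.067 m.
C/C_peak = exp(−Δx²/(2σ²)) = 0.51 ⇒ Δx = σ·√(−2 ln 0.51) = 1.067 × 1.160 = 1.238 m.
Width = 2Δx = 2.48 m.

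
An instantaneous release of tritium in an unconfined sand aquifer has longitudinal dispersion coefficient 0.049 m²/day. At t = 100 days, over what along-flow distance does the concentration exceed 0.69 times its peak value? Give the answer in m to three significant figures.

The plume is Gaussian with σ = √(2Dt) = √(2 × 0.049 × 100) = 3.130 m.
C/C_peak = exp(−Δx²/(2σ²)) = 0.69 ⇒ Δx = σ·√(−2 ln 0.69) = 3.130 × 0.8615 = 2.696 m.
Width = 2Δx = 5.39 m.

5.39 m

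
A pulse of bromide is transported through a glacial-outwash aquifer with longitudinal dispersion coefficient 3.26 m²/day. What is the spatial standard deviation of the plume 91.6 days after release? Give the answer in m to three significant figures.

24.4 m

Dispersive spreading gives a Gaussian with σ² = 2Dt; advection only shifts the center.
σ = √(2 × 3.26 × 91.6) = 24.4 m.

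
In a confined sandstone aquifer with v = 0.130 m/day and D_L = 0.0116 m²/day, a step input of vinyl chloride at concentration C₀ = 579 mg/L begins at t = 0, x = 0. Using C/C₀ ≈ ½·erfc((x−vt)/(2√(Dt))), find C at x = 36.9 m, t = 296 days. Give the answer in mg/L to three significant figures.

For a continuous step input, C/C₀ ≈ ½·erfc((x−vt)/(2√(Dt))).
vt = 0.130 × 296 = 38.48 m and 2√(Dt) = 2√(0.0116 × 296) = 3.706 m.
Argument (x−vt)/(2√(Dt)) = (36.9 − 38.48)/3.706 = -0.4263; ½·erfc(-0.4263) = 0.7267.
C = 579 × 0.7267 = 421 mg/L.

421 mg/L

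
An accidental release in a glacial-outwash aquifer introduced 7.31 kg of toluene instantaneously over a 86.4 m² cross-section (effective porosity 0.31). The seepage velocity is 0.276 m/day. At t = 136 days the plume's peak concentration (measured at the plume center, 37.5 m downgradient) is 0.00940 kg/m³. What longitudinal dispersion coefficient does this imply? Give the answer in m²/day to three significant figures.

0.493 m²/day

At the plume center C_max = M/(n_e·A·√(4πDt)), so D = M²/(4πt·(n_e·A·C_max)²).
n_e·A·C_max = 0.31 × 86.4 × 0.00940 = 0.2518 kg/m.
D = 7.31²/(4π × 136 × 0.2518²) = 0.493 m²/day.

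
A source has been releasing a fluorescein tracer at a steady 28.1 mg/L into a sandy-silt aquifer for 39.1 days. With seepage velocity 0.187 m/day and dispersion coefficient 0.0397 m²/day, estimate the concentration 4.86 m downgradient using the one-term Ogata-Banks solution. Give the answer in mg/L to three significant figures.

For a continuous step input, C/C₀ ≈ ½·erfc((x−vt)/(2√(Dt))).
vt = 0.187 × 39.1 = 7.3117 m and 2√(Dt) = 2√(0.0397 × 39.1) = 2.492 m.
Argument (x−vt)/(2√(Dt)) = (4.86 − 7.3117)/2.492 = -0.9838; ½·erfc(-0.9838) = 0.9179.
C = 28.1 × 0.9179 = 25.8 mg/L.

25.8 mg/L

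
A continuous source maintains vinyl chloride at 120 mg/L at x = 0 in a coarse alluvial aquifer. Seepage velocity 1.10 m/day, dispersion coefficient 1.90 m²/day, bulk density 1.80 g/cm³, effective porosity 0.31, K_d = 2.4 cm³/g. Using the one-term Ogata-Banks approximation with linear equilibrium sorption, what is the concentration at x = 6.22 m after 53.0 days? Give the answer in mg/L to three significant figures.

Retardation factor R = 1 + ρ_b·K_d/n = 1 + 1.80 × 2.4/0.31 = 14.94.
Sorption retards both mechanisms: v_R = v/R = 0.07363 m/day, D_R = D/R = 0.1272 m²/day.
v_R·t = 0.07363 × 53.0 = 3.90239 m; 2√(D_R t) = 5.193 m; argument = (6.22 − 3.90239)/5.193 = 0.4463.
C = C₀ × ½·erfc(0.4463) = 120 × 0.2640 = 31.7 mg/L.

31.7 mg/L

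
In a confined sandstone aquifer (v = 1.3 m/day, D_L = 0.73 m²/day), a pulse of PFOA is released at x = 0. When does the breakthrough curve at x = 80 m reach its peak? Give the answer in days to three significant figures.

For the 1D instantaneous-source solution, setting ∂C/∂t = 0 at fixed x gives v²t² + 2Dt − x² = 0, so t = (√(D² + v²x²) − D)/v².
√(D² + v²x²) = √(0.73² + 1.3² × 80²) = 104.0; v² = 1.69.
t = (104.0 − 0.73)/1.69 = 61.1 days (vs. the pure-advection estimate x/v = 61.5 d).

61.1 days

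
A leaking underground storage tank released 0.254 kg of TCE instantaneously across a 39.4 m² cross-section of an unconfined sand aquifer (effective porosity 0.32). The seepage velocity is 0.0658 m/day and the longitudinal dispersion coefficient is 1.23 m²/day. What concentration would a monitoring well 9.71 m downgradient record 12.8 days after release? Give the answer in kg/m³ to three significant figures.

0.000411 kg/m³

For an instantaneous plane source, C(x,t) = M/(n_e·A·√(4πDt)) · exp(−(x−vt)²/(4Dt)), with n_e·A the pore (flow) area.
Plume center vt = 0.0658 × 12.8 = 0.84224 m, so the well at 9.71 m is 8.86776 m downgradient of the peak.
√(4πDt) = 14.07 m, giving peak height M/(n_e·A·√(4πDt)) = 0.254/(0.32 × 39.4 × 14.07) = 0.001432 kg/m³.
(x−vt)²/(4Dt) = (8.86776)²/(4 × 1.23 × 12.8) = 1.249; exp(−1.249) = 0.2868.
C = 0.001432 × 0.2868 = 0.000411 kg/m³.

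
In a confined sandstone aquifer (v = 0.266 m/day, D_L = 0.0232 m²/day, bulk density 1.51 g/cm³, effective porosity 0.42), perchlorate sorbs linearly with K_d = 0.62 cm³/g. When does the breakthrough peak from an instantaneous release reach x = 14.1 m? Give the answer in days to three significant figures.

Retardation factor R = 1 + ρ_b·K_d/n = 1 + 1.51 × 0.62/0.42 = 3.229.
Sorption retards both mechanisms: v_R = v/R = 0.08238 m/day, D_R = D/R = 0.007185 m²/day.
Peak time from v_R²t² + 2D_R t − x² = 0: t = (√(D_R² + v_R²x²) − D_R)/v_R².
√(D_R² + v_R²x²) = √(0.007185² + 0.08238² × 14.1²) = 1.162; v_R² = 0.006786.
t = (1.162 − 0.007185)/0.006786 = 170 days.

170 days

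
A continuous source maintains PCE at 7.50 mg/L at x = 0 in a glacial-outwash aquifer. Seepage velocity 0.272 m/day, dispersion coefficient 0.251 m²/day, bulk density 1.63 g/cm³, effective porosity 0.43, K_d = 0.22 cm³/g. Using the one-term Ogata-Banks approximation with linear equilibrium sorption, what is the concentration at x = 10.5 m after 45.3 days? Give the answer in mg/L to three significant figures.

Retardation factor R = 1 + ρ_b·K_d/n = 1 + 1.63 × 0.22/0.43 = 1.834.
Sorption retards both mechanisms: v_R = v/R = 0.1483 m/day, D_R = D/R = 0.1369 m²/day.
v_R·t = 0.1483 × 45.3 = 6.71799 m; 2√(D_R t) = 4.981 m; argument = (10.5 − 6.71799)/4.981 = 0.7593.
C = C₀ × ½·erfc(0.7593) = 7.50 × 0.1415 = 1.06 mg/L.

1.06 mg/L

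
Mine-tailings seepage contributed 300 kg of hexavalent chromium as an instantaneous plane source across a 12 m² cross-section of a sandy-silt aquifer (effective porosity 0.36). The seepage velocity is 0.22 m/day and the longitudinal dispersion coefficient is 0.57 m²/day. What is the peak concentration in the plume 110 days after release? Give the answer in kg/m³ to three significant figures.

2.47 kg/m³

The peak of an instantaneous 1D plume sits at x = vt; there the Gaussian factor is 1 and C_max = M/(n_e·A·√(4πDt)), where n_e·A is the pore area the mass is dissolved in.
√(4πDt) = √(4π × 0.57 × 110) = 28.07 m, so C_max = 300/(0.36 × 12 × 28.07) = 2.47 kg/m³.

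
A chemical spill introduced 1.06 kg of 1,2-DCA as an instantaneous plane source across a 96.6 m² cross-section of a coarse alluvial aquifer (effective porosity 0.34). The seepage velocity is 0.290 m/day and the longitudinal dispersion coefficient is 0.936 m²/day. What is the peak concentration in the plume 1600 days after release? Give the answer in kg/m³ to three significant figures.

The peak of an instantaneous 1D plume sits at x = vt; there the Gaussian factor is 1 and C_max = M/(n_e·A·√(4πDt)), where n_e·A is the pore area the mass is dissolved in.
√(4πDt) = √(4π × 0.936 × 1600) = 137.2 m, so C_max = 1.06/(0.34 × 96.6 × 137.2) = 0.000235 kg/m³.

0.000235 kg/m³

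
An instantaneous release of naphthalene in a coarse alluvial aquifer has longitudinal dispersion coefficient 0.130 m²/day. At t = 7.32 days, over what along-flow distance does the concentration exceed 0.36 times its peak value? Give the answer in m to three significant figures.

3.94 m

The plume is Gaussian with σ = √(2Dt) = √(2 × 0.130 × 7.32) = 1.380 m.
C/C_peak = exp(−Δx²/(2σ²)) = 0.36 ⇒ Δx = σ·√(−2 ln 0.36) = 1.380 × 1.429 = 1.972 m.
Width = 2Δx = 3.94 m.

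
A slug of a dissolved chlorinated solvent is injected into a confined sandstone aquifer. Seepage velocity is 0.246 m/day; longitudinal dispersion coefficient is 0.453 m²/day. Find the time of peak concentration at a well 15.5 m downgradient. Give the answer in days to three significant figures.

56.0 days

For the 1D instantaneous-source solution, setting ∂C/∂t = 0 at fixed x gives v²t² + 2Dt − x² = 0, so t = (√(D² + v²x²) − D)/v².
√(D² + v²x²) = √(0.453² + 0.246² × 15.5²) = 3.840; v² = 0.060516.
t = (3.840 − 0.453)/0.060516 = 56.0 days (vs. the pure-advection estimate x/v = 63.0 d).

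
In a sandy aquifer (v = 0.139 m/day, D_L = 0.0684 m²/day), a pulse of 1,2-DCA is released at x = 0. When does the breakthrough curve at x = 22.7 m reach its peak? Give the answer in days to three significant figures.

160 days

For the 1D instantaneous-source solution, setting ∂C/∂t = 0 at fixed x gives v²t² + 2Dt − x² = 0, so t = (√(D² + v²x²) − D)/v².
√(D² + v²x²) = √(0.0684² + 0.139² × 22.7²) = 3.156; v² = 0.019321.
t = (3.156 − 0.0684)/0.019321 = 160 days (vs. the pure-advection estimate x/v = 163 d).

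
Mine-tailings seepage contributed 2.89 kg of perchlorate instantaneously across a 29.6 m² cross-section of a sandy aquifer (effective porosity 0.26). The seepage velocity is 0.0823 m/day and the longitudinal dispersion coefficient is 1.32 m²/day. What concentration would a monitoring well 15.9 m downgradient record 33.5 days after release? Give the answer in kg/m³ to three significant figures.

For an instantaneous plane source, C(x,t) = M/(n_e·A·√(4πDt)) · exp(−(x−vt)²/(4Dt)), with n_e·A the pore (flow) area.
Plume center vt = 0.0823 × 33.5 = 2.75705 m, so the well at 15.9 m is 13.14295 m downgradient of the peak.
√(4πDt) = 23.57 m, giving peak height M/(n_e·A·√(4πDt)) = 2.89/(0.26 × 29.6 × 23.57) = 0.01593 kg/m³.
(x−vt)²/(4Dt) = (13.14295)²/(4 × 1.32 × 33.5) = 0.9766; exp(−0.9766) = 0.3766.
C = 0.01593 × 0.3766 = 0.00600 kg/m³.

0.00600 kg/m³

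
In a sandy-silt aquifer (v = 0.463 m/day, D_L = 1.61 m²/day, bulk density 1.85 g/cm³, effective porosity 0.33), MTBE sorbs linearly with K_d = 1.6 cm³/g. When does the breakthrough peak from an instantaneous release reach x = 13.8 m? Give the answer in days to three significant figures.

Retardation factor R = 1 + ρ_b·K_d/n = 1 + 1.85 × 1.6/0.33 = 9.970.
Sorption retards both mechanisms: v_R = v/R = 0.04644 m/day, D_R = D/R = 0.1615 m²/day.
Peak time from v_R²t² + 2D_R t − x² = 0: t = (√(D_R² + v_R²x²) − D_R)/v_R².
√(D_R² + v_R²x²) = √(0.1615² + 0.04644² × 13.8²) = 0.6609; v_R² = 0.002157.
t = (0.6609 − 0.1615)/0.002157 = 232 days.

232 days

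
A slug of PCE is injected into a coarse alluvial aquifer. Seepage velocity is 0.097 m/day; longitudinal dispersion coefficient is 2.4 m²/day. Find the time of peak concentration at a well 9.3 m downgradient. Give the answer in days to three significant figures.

For the 1D instantaneous-source solution, setting ∂C/∂t = 0 at fixed x gives v²t² + 2Dt − x² = 0, so t = (√(D² + v²x²) − D)/v².
√(D² + v²x²) = √(2.4² + 0.097² × 9.3²) = 2.564; v² = 0.009409.
t = (2.564 − 2.4)/0.009409 = 17.4 days (vs. the pure-advection estimate x/v = 95.9 d).

17.4 days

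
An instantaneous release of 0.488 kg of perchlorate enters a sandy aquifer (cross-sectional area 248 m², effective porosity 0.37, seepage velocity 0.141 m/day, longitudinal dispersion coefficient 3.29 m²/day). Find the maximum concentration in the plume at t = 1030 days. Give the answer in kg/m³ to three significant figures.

2.58e-05 kg/m³

The peak of an instantaneous 1D plume sits at x = vt; there the Gaussian factor is 1 and C_max = M/(n_e·A·√(4πDt)), where n_e·A is the pore area the mass is dissolved in.
√(4πDt) = √(4π × 3.29 × 1030) = 206.4 m, so C_max = 0.488/(0.37 × 248 × 206.4) = 2.58e-05 kg/m³.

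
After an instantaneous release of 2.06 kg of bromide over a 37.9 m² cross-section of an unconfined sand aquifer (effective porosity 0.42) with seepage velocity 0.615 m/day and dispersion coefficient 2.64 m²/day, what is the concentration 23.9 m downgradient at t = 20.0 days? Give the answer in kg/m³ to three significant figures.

For an instantaneous plane source, C(x,t) = M/(n_e·A·√(4πDt)) · exp(−(x−vt)²/(4Dt)), with n_e·A the pore (flow) area.
Plume center vt = 0.615 × 20.0 = 12.3 m, so the well at 23.9 m is 11.6 m downgradient of the peak.
√(4πDt) = 25.76 m, giving peak height M/(n_e·A·√(4πDt)) = 2.06/(0.42 × 37.9 × 25.76) = 0.005024 kg/m³.
(x−vt)²/(4Dt) = (11.6)²/(4 × 2.64 × 20.0) = 0.6371; exp(−0.6371) = 0.5288.
C = 0.005024 × 0.5288 = 0.00266 kg/m³.

0.00266 kg/m³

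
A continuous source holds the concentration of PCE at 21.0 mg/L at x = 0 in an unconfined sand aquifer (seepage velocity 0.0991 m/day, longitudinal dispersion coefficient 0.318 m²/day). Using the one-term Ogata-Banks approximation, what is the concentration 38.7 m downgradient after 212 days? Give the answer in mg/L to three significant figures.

For a continuous step input, C/C₀ ≈ ½·erfc((x−vt)/(2√(Dt))).
vt = 0.0991 × 212 = 21.0092 m and 2√(Dt) = 2√(0.318 × 212) = 16.42 m.
Argument (x−vt)/(2√(Dt)) = (38.7 − 21.0092)/16.42 = 1.077; ½·erfc(1.077) = 0.06387.
C = 21.0 × 0.06387 = 1.34 mg/L.

1.34 mg/L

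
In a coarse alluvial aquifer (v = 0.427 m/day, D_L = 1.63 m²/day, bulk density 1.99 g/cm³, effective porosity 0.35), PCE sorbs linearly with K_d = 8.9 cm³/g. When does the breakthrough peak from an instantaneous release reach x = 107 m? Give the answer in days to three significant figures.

Retardation factor R = 1 + ρ_b·K_d/n = 1 + 1.99 × 8.9/0.35 = 51.60.
Sorption retards both mechanisms: v_R = v/R = 0.008275 m/day, D_R = D/R = 0.03159 m²/day.
Peak time from v_R²t² + 2D_R t − x² = 0: t = (√(D_R² + v_R²x²) − D_R)/v_R².
√(D_R² + v_R²x²) = √(0.03159² + 0.008275² × 107²) = 0.8860; v_R² = 6.848e-05.
t = (0.8860 − 0.03159)/6.848e-05 = 12500 days.

12500 days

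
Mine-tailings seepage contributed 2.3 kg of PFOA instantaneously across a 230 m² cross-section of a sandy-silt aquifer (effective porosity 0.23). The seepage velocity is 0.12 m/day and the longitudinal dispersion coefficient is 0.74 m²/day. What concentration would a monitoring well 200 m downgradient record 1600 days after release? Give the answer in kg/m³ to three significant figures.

0.000352 kg/m³

For an instantaneous plane source, C(x,t) = M/(n_e·A·√(4πDt)) · exp(−(x−vt)²/(4Dt)), with n_e·A the pore (flow) area.
Plume center vt = 0.12 × 1600 = 192 m, so the well at 200 m is 8 m downgradient of the peak.
√(4πDt) = 122.0 m, giving peak height M/(n_e·A·√(4πDt)) = 2.3/(0.23 × 230 × 122.0) = 0.0003564 kg/m³.
(x−vt)²/(4Dt) = (8)²/(4 × 0.74 × 1600) = 0.01351; exp(−0.01351) = 0.9866.
C = 0.0003564 × 0.9866 = 0.000352 kg/m³.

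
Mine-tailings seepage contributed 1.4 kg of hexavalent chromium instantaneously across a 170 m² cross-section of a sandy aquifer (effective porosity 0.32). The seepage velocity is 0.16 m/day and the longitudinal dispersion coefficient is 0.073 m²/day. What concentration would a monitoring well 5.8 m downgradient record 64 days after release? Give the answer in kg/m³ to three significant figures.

0.00117 kg/m³

For an instantaneous plane source, C(x,t) = M/(n_e·A·√(4πDt)) · exp(−(x−vt)²/(4Dt)), with n_e·A the pore (flow) area.
Plume center vt = 0.16 × 64 = 10.24 m, so the well at 5.8 m is 4.44 m upgradient of the peak.
√(4πDt) = 7.662 m, giving peak height M/(n_e·A·√(4πDt)) = 1.4/(0.32 × 170 × 7.662) = 0.003359 kg/m³.
(x−vt)²/(4Dt) = (-4.44)²/(4 × 0.073 × 64) = 1.055; exp(−1.055) = 0.3482.
C = 0.003359 × 0.3482 = 0.00117 kg/m³.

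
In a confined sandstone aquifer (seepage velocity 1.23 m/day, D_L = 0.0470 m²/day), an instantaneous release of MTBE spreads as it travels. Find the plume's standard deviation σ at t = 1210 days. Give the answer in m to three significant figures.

10.7 m

Dispersive spreading gives a Gaussian with σ² = 2Dt; advection only shifts the center.
σ = √(2 × 0.0470 × 1210) = 10.7 m.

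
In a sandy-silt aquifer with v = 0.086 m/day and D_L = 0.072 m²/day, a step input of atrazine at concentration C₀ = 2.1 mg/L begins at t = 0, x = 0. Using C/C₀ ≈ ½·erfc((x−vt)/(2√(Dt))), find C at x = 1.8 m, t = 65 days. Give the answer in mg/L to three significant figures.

For a continuous step input, C/C₀ ≈ ½·erfc((x−vt)/(2√(Dt))).
vt = 0.086 × 65 = 5.59 m and 2√(Dt) = 2√(0.072 × 65) = 4.327 m.
Argument (x−vt)/(2√(Dt)) = (1.8 − 5.59)/4.327 = -0.8759; ½·erfc(-0.8759) = 0.8923.
C = 2.1 × 0.8923 = 1.87 mg/L.

1.87 mg/L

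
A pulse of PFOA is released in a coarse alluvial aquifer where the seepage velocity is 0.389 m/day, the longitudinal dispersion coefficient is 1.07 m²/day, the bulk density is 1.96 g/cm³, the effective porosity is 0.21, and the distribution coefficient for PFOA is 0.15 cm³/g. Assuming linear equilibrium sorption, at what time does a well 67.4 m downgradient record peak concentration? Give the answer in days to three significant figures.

Retardation factor R = 1 + ρ_b·K_d/n = 1 + 1.96 × 0.15/0.21 = 2.400.
Sorption retards both mechanisms: v_R = v/R = 0.1621 m/day, D_R = D/R = 0.4458 m²/day.
Peak time from v_R²t² + 2D_R t − x² = 0: t = (√(D_R² + v_R²x²) − D_R)/v_R².
√(D_R² + v_R²x²) = √(0.4458² + 0.1621² × 67.4²) = 10.93; v_R² = 0.02628.
t = (10.93 − 0.4458)/0.02628 = 399 days.

399 days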